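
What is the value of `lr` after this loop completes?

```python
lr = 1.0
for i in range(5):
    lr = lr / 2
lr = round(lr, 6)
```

Halving LR 5 times: 1 / 2^5
`lr` takes the values: 1.0 → 0.5 → 0.25 → 0.125 → 0.0625 → 0.03125

Answer: 0.03125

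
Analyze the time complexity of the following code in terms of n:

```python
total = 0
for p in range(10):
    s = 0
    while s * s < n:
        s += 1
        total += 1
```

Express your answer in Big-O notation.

Each loop level contributes: 1 × √n. Multiplying the contributions gives O(√n).

Answer: O(√n)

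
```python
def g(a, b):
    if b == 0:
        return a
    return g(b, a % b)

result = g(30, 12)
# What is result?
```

g(30, 12) -> g(12, 6) -> g(6, 0) -> 6

Answer: 6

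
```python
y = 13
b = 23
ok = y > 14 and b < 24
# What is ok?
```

Trace:
`y = 13` → y = 13
`b = 23` → b = 23
`ok = y > 14 and b < 24` → ok = False
So ok = False

Answer: False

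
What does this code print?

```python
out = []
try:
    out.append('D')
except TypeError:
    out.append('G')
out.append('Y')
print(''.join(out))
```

Execution trace: 'D' (try body, no exception) → 'Y' (after the try/except). Output: DY

Answer: DY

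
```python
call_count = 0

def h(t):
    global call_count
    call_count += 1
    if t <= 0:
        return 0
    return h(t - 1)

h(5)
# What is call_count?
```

Linear recursion stepping by 1: 6 calls from t=5 down to ≤0.

Answer: 6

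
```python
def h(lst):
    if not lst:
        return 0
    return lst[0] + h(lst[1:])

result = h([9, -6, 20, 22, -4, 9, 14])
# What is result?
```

9 + (-6) + 20 + 22 + (-4) + 9 + 14 + 0 = 64

Answer: 64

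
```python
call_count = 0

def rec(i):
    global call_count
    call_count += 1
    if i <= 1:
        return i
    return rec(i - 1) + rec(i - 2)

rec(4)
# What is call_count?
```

Calls(i) = 1 + Calls(i-1) + Calls(i-2); Calls(0)=Calls(1)=1. For i=4 this gives 9.

Answer: 9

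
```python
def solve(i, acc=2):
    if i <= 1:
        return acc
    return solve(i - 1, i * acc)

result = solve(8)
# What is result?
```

Accumulator trace (n, acc): (8, 2) -> (7, 16) -> (6, 112) -> (5, 672) -> (4, 3360) -> (3, 13440) -> (2, 40320) -> (1, 80640) -> return 80640

Answer: 80640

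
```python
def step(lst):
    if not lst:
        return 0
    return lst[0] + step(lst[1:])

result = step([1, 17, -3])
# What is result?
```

1 + 17 + (-3) + 0 = 15

Answer: 15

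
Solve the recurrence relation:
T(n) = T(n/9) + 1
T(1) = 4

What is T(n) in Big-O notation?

Each step divides n by 9 and adds 1. After log_9(n) steps we reach T(1)=4. So T(n) = 1·log_9(n) + 4 = O(log n).

Answer: O(log n)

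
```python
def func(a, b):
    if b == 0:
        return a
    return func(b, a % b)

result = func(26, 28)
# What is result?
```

func(26, 28) -> func(28, 26) -> func(26, 2) -> func(2, 0) -> 2

Answer: 2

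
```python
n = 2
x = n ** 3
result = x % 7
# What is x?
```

Trace:
`n = 2` → n = 2
`x = n ** 3` → x = 8
`result = x % 7` → result = 1
So x = 8

Answer: 8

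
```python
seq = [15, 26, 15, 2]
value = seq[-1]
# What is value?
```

Trace:
`seq = [15, 26, 15, 2]` → seq = [15, 26, 15, 2]
`value = seq[-1]` → value = 2
So value = 2

Answer: 2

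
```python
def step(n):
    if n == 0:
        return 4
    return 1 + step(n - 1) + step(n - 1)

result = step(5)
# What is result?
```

step(n) = 1 + 2·step(n-1), step(0)=4. Closed form: (4+1)·2^5 - 1 = 159.

Answer: 159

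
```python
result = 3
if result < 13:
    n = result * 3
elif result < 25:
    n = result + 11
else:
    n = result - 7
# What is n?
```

Trace:
`result = 3` → result = 3
`if result < 13: ...` → result < 13 is True → n = 9
So n = 9

Answer: 9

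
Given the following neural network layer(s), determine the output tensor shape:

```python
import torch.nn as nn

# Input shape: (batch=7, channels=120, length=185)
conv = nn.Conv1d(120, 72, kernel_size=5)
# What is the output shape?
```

Input: (7, 120, 185) -> Output: (7, 72, 181)

Answer: (7, 72, 181)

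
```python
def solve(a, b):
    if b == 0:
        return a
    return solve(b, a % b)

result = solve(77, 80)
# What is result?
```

solve(77, 80) -> solve(80, 77) -> solve(77, 3) -> solve(3, 2) -> solve(2, 1) -> solve(1, 0) -> 1

Answer: 1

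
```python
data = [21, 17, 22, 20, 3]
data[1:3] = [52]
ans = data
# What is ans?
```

Trace:
`data = [21, 17, 22, 20, 3]` → data = [21, 17, 22, 20, 3]
`data[1:3] = [52]` → data = [21, 52, 20, 3]
`ans = data` → ans = [21, 52, 20, 3]
So ans = [21, 52, 20, 3]

Answer: [21, 52, 20, 3]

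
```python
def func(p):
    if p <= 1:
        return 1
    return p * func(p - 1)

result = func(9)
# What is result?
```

func(9) = 9 * 8 * 7 * 6 * 5 * 4 * 3 * 2 * 1 = 362880

Answer: 362880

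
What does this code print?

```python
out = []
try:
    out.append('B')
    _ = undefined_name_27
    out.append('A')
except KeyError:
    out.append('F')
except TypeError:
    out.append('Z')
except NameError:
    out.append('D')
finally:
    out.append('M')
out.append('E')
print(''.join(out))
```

Execution trace: 'B' (try body) → 'D' (except NameError) → 'M' (finally) → 'E' (after the try/except). Output: BDME

Answer: BDME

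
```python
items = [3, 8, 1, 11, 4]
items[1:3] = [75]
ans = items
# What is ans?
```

Trace:
`items = [3, 8, 1, 11, 4]` → items = [3, 8, 1, 11, 4]
`items[1:3] = [75]` → items = [3, 75, 11, 4]
`ans = items` → ans = [3, 75, 11, 4]
So ans = [3, 75, 11, 4]

Answer: [3, 75, 11, 4]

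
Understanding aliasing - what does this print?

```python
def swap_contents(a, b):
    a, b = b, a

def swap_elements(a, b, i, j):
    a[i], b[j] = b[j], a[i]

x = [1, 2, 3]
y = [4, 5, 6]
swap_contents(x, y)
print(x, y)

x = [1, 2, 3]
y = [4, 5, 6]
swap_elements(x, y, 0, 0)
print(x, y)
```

Key concept: parameter rebinding vs mutation.
Step by step:
`x = [1, 2, 3]` → x = [1, 2, 3]
`y = [4, 5, 6]` → y = [4, 5, 6]
`swap_contents(x, y)` → no visible change to tracked variables
`print(x, y)` → prints [1, 2, 3] [4, 5, 6]
`x = [1, 2, 3]` → x = [1, 2, 3]
`y = [4, 5, 6]` → y = [4, 5, 6]
`swap_elements(x, y, 0, 0)` → x = [4, 2, 3]; y = [1, 5, 6]
`print(x, y)` → prints [4, 2, 3] [1, 5, 6]

Answer:
[1, 2, 3] [4, 5, 6]
[4, 2, 3] [1, 5, 6]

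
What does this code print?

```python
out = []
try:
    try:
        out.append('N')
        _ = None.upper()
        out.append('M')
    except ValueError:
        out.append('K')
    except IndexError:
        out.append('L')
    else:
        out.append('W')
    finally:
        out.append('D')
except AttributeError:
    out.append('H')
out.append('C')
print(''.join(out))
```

Execution trace: 'N' (try body) → 'D' (finally) → 'H' (outer except AttributeError) → 'C' (after the try/except). Output: NDHC

Answer: NDHC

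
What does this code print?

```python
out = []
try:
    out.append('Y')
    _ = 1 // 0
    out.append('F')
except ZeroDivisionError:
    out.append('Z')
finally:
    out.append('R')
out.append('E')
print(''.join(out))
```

Execution trace: 'Y' (try body) → 'Z' (except ZeroDivisionError) → 'R' (finally) → 'E' (after the try/except). Output: YZRE

Answer: YZRE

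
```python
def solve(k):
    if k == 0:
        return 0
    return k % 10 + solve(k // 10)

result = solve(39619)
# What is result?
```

Sum of digits of 39619: 9 + 1 + 6 + 9 + 3 = 28

Answer: 28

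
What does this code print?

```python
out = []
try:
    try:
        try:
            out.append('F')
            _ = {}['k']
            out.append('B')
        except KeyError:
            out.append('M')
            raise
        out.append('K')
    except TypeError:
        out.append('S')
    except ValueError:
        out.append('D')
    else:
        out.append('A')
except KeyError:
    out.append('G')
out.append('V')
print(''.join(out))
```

Execution trace: 'F' (inner try body) → 'M' (inner except KeyError) → 'G' (outer except KeyError) → 'V' (after the try/except). Output: FMGV

Answer: FMGV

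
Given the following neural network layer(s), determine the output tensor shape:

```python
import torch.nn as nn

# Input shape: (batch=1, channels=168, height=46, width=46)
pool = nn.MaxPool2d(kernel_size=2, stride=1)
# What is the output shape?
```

Input: (1, 168, 46, 46) -> Output: (1, 168, 45, 45)

Answer: (1, 168, 45, 45)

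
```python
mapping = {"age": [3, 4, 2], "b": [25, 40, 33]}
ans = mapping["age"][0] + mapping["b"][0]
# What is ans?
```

Trace:
`mapping = {"age": [3, 4, 2], "b": [25, 40, 33]}` → mapping = {'age': [3, 4, 2], 'b': [25, 40, 33]}
`ans = mapping["age"][0] + mapping["b"][0]` → ans = 28
So ans = 28

Answer: 28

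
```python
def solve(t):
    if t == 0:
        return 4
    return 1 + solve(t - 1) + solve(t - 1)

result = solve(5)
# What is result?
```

solve(t) = 1 + 2·solve(t-1), solve(0)=4. Closed form: (4+1)·2^5 - 1 = 159.

Answer: 159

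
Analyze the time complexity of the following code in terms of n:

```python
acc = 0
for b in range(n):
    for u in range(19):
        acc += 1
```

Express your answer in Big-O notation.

Each loop level contributes: n × 1. Multiplying the contributions gives O(n).

Answer: O(n)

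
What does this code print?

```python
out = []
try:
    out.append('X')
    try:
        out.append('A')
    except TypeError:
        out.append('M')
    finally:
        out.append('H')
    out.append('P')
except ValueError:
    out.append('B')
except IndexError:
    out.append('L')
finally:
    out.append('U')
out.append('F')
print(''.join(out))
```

Execution trace: 'X' (try body) → 'A' (inner try body, no exception) → 'H' (inner finally) → 'P' (try body, no exception) → 'U' (finally) → 'F' (after the try/except). Output: XAHPUF

Answer: XAHPUF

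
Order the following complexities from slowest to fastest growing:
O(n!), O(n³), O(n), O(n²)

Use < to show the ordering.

Ordered by growth rate: O(n) < O(n²) < O(n³) < O(n!)

Answer: O(n) < O(n²) < O(n³) < O(n!)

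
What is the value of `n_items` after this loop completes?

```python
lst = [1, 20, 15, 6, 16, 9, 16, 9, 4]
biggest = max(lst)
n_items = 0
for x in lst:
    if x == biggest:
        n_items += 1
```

Count of max value 20 in [1, 20, 15, 6, 16, 9, 16, 9, 4]
`n_items` takes the values: 0 → 1

Answer: 1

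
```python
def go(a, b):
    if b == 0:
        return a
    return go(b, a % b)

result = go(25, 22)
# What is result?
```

go(25, 22) -> go(22, 3) -> go(3, 1) -> go(1, 0) -> 1

Answer: 1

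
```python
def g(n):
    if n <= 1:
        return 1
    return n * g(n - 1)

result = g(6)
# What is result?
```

g(6) = 6 * 5 * 4 * 3 * 2 * 1 = 720

Answer: 720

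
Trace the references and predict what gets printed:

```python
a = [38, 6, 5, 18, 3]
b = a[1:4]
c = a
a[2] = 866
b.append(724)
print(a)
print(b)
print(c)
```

Key concept: slice vs alias.
Step by step:
`a = [38, 6, 5, 18, 3]` → a = [38, 6, 5, 18, 3]
`b = a[1:4]` → b = [6, 5, 18]
`c = a` → c = [38, 6, 5, 18, 3] (same object as a)
`a[2] = 866` → a = [38, 6, 866, 18, 3] (same object as c); c = [38, 6, 866, 18, 3] (same object as a)
`b.append(724)` → b = [6, 5, 18, 724]
`print(a)` → prints [38, 6, 866, 18, 3]
`print(b)` → prints [6, 5, 18, 724]
`print(c)` → prints [38, 6, 866, 18, 3]

Answer:
[38, 6, 866, 18, 3]
[6, 5, 18, 724]
[38, 6, 866, 18, 3]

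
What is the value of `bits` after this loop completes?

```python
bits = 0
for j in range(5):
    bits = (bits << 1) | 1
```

Build 5 consecutive 1-bits: 0b11111
`bits` takes the values: 0 → 1 → 3 → 7 → 15 → 31

Answer: 31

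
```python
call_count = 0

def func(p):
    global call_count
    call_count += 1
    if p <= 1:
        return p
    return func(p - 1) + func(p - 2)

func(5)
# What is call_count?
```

Calls(p) = 1 + Calls(p-1) + Calls(p-2); Calls(0)=Calls(1)=1. For p=5 this gives 15.

Answer: 15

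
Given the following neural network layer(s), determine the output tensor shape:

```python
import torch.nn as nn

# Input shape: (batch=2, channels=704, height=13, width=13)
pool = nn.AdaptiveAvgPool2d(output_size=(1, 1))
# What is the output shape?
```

Input: (2, 704, 13, 13) -> Output: (2, 704, 1, 1)

Answer: (2, 704, 1, 1)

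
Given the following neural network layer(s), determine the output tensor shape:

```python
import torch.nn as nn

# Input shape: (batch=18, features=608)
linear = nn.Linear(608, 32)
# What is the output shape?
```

Input: (18, 608) -> Output: (18, 32)

Answer: (18, 32)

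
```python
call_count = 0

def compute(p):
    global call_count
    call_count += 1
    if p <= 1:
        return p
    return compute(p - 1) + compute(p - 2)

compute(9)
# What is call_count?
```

Calls(p) = 1 + Calls(p-1) + Calls(p-2); Calls(0)=Calls(1)=1. For p=9 this gives 109.

Answer: 109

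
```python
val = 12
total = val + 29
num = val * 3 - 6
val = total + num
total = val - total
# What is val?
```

Trace:
`val = 12` → val = 12
`total = val + 29` → total = 41
`num = val * 3 - 6` → num = 30
`val = total + num` → val = 71
`total = val - total` → total = 30
So val = 71

Answer: 71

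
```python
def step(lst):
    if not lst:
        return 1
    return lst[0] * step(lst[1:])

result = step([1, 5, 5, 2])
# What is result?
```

Product over [1, 5, 5, 2] = 1 * 5 * 5 * 2 = 50

Answer: 50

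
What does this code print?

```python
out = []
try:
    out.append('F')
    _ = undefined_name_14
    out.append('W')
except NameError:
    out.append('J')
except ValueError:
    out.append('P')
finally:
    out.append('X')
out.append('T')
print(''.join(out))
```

Execution trace: 'F' (try body) → 'J' (except NameError) → 'X' (finally) → 'T' (after the try/except). Output: FJXT

Answer: FJXT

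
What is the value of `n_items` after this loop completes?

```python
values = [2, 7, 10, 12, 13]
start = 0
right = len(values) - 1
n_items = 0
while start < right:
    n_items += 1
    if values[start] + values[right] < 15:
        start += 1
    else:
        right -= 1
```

Steps to find pair summing to 15
`n_items` takes the values: 0 → 1 → 2 → 3 → 4

Answer: 4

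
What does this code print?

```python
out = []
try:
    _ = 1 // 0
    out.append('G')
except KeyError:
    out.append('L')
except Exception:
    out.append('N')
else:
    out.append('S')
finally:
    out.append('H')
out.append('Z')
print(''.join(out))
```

Execution trace: 'N' (except Exception) → 'H' (finally) → 'Z' (after the try/except). Output: NHZ

Answer: NHZ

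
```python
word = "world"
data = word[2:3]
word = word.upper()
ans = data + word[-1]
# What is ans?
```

Trace:
`word = "world"` → word = 'world'
`data = word[2:3]` → data = 'r'
`word = word.upper()` → word = 'WORLD'
`ans = data + word[-1]` → ans = 'rD'
So ans = 'rD'

Answer: 'rD'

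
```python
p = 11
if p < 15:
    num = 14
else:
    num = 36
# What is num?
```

Trace:
`p = 11` → p = 11
`if p < 15: ...` → p < 15 is True → num = 14
So num = 14

Answer: 14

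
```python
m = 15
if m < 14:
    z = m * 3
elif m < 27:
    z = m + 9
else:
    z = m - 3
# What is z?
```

Trace:
`m = 15` → m = 15
`if m < 14: ...` → m < 14 is False, m < 27 is True → z = 24
So z = 24

Answer: 24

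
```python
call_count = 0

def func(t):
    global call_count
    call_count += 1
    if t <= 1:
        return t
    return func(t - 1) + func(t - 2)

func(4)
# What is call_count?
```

Calls(t) = 1 + Calls(t-1) + Calls(t-2); Calls(0)=Calls(1)=1. For t=4 this gives 9.

Answer: 9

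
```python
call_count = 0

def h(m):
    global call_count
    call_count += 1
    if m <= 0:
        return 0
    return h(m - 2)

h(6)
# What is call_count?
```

Linear recursion stepping by 2: 4 calls from m=6 down to ≤0.

Answer: 4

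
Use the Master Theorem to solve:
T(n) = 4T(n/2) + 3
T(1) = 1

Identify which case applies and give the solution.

a=4, b=2, f(n)=3. log_2(4) = 2. Since c=0 < 2, Case 1 applies: T(n) = Θ(n^log_b(a)) = O(n^2).

Answer: O(n^2) - Case 1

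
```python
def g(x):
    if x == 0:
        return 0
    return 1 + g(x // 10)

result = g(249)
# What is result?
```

Count of digits of 249: 3

Answer: 3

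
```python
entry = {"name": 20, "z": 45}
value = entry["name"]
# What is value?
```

Trace:
`entry = {"name": 20, "z": 45}` → entry = {'name': 20, 'z': 45}
`value = entry["name"]` → value = 20
So value = 20

Answer: 20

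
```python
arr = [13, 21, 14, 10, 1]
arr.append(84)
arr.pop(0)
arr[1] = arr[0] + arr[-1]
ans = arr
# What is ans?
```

Trace:
`arr = [13, 21, 14, 10, 1]` → arr = [13, 21, 14, 10, 1]
`arr.append(84)` → arr = [13, 21, 14, 10, 1, 84]
`arr.pop(0)` → arr = [21, 14, 10, 1, 84]
`arr[1] = arr[0] + arr[-1]` → arr = [21, 105, 10, 1, 84]
`ans = arr` → ans = [21, 105, 10, 1, 84]
So ans = [21, 105, 10, 1, 84]

Answer: [21, 105, 10, 1, 84]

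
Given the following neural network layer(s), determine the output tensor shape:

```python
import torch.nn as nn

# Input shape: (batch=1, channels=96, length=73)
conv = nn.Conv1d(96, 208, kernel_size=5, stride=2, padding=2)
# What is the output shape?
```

Input: (1, 96, 73) -> Output: (1, 208, 37)

Answer: (1, 208, 37)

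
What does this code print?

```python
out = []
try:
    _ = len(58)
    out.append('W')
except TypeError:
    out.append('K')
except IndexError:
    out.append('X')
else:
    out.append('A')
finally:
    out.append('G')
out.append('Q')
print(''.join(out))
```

Execution trace: 'K' (except TypeError) → 'G' (finally) → 'Q' (after the try/except). Output: KGQ

Answer: KGQ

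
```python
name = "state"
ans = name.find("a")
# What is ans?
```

Trace:
`name = "state"` → name = 'state'
`ans = name.find("a")` → ans = 2
So ans = 2

Answer: 2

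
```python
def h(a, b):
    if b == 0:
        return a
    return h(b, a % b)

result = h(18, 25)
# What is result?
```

h(18, 25) -> h(25, 18) -> h(18, 7) -> h(7, 4) -> h(4, 3) -> h(3, 1) -> h(1, 0) -> 1

Answer: 1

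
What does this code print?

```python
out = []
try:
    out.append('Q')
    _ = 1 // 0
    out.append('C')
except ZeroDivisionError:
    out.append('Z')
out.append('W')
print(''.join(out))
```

Execution trace: 'Q' (try body) → 'Z' (except ZeroDivisionError) → 'W' (after the try/except). Output: QZW

Answer: QZW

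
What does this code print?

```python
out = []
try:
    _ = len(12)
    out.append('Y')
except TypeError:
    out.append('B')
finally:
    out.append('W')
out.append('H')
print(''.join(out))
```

Execution trace: 'B' (except TypeError) → 'W' (finally) → 'H' (after the try/except). Output: BWH

Answer: BWH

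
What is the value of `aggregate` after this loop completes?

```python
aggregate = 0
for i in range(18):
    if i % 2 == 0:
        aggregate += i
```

Sum of even numbers 0 to 17
`aggregate` takes the values: 0 → 2 → 6 → 12 → 20 → 30 → 42 → 56 → 72

Answer: 72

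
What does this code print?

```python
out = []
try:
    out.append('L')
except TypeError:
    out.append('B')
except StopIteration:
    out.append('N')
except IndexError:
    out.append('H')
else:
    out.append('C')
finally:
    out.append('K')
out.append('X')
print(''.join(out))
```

Execution trace: 'L' (try body, no exception) → 'C' (else) → 'K' (finally) → 'X' (after the try/except). Output: LCKX

Answer: LCKX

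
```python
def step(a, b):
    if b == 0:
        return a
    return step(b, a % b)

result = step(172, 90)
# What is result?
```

step(172, 90) -> step(90, 82) -> step(82, 8) -> step(8, 2) -> step(2, 0) -> 2

Answer: 2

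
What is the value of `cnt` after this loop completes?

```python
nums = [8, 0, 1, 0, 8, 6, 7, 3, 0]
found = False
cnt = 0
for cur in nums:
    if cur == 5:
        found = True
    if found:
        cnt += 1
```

Count elements after first 5 in [8, 0, 1, 0, 8, 6, 7, 3, 0]
`cnt` takes the values: 0

Answer: 0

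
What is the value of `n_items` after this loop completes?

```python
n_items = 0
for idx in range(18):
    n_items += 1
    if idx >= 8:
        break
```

Loop breaks when idx reaches 8, n_items is 9
`n_items` takes the values: 0 → 1 → 2 → 3 → 4 → 5 → 6 → 7 → 8 → 9

Answer: 9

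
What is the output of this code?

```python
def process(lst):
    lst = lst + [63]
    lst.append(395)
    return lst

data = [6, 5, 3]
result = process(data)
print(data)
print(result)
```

Key concept: rebinding parameter vs mutation.
Step by step:
`data = [6, 5, 3]` → data = [6, 5, 3]
`result = process(data)` → result = [6, 5, 3, 63, 395]
`print(data)` → prints [6, 5, 3]
`print(result)` → prints [6, 5, 3, 63, 395]

Answer:
[6, 5, 3]
[6, 5, 3, 63, 395]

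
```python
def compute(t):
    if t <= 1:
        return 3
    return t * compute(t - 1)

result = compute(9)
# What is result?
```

compute(9) = 9 * 8 * 7 * 6 * 5 * 4 * 3 * 2 * 3 = 1088640

Answer: 1088640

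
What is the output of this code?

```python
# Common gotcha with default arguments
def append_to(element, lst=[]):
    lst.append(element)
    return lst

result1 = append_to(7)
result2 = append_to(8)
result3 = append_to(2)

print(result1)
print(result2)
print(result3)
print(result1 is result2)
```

Key concept: mutable default argument gotcha.
Step by step:
`result1 = append_to(7)` → result1 = [7]
`result2 = append_to(8)` → result1 = [7, 8] (same object as result2); result2 = [7, 8] (same object as result1)
`result3 = append_to(2)` → result1 = [7, 8, 2] (same object as result2, result3); result2 = [7, 8, 2] (same object as result1, result3); result3 = [7, 8, 2] (same object as result1, result2)
`print(result1)` → prints [7, 8, 2]
`print(result2)` → prints [7, 8, 2]
`print(result3)` → prints [7, 8, 2]
`print(result1 is result2)` → prints True

Answer:
[7, 8, 2]
[7, 8, 2]
[7, 8, 2]
True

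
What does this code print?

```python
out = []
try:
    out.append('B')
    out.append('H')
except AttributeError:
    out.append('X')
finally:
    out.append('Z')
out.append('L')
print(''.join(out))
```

Execution trace: 'B' (try body) → 'H' (try body, no exception) → 'Z' (finally) → 'L' (after the try/except). Output: BHZL

Answer: BHZL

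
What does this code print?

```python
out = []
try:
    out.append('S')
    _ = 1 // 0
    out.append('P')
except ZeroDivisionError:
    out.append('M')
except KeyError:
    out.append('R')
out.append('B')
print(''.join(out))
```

Execution trace: 'S' (try body) → 'M' (except ZeroDivisionError) → 'B' (after the try/except). Output: SMB

Answer: SMB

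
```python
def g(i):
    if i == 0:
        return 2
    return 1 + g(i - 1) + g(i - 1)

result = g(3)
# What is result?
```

g(i) = 1 + 2·g(i-1), g(0)=2. Closed form: (2+1)·2^3 - 1 = 23.

Answer: 23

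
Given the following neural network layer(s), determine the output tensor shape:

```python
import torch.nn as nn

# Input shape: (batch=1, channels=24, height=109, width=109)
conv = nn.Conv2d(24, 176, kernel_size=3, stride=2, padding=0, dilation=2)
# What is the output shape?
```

Input: (1, 24, 109, 109) -> Output: (1, 176, 53, 53)

Answer: (1, 176, 53, 53)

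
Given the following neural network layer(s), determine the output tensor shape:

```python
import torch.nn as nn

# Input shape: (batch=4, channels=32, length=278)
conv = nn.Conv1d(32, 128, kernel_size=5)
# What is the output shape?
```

Input: (4, 32, 278) -> Output: (4, 128, 274)

Answer: (4, 128, 274)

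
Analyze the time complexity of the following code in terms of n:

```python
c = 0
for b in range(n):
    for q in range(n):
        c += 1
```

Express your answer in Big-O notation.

Each loop level contributes: n × n. Multiplying the contributions gives O(n^2).

Answer: O(n^2)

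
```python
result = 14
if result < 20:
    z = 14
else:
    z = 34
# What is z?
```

Trace:
`result = 14` → result = 14
`if result < 20: ...` → result < 20 is True → z = 14
So z = 14

Answer: 14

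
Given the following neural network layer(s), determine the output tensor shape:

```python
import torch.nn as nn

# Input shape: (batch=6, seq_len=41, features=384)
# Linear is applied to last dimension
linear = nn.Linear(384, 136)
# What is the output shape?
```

Input: (6, 41, 384) -> Output: (6, 41, 136)

Answer: (6, 41, 136)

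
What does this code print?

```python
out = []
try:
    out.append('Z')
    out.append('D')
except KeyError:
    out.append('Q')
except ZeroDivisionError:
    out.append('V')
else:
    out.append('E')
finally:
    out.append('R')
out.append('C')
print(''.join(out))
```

Execution trace: 'Z' (try body) → 'D' (try body, no exception) → 'E' (else) → 'R' (finally) → 'C' (after the try/except). Output: ZDERC

Answer: ZDERC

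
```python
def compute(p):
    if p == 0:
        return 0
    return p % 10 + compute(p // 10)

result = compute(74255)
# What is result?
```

Sum of digits of 74255: 5 + 5 + 2 + 4 + 7 = 23

Answer: 23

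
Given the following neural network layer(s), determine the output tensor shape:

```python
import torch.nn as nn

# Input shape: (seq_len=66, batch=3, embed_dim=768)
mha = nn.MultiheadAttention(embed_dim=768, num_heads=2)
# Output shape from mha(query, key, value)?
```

Input: (66, 3, 768) -> Output: (66, 3, 768)

Answer: (66, 3, 768)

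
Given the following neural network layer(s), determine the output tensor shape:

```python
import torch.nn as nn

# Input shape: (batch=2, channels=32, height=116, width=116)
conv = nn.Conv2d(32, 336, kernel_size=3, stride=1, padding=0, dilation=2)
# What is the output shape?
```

Input: (2, 32, 116, 116) -> Output: (2, 336, 112, 112)

Answer: (2, 336, 112, 112)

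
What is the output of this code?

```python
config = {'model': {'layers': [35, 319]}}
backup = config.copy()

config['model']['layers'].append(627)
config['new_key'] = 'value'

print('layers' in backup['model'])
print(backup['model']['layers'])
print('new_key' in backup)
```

Key concept: shallow copy gotcha with nested dict.
Step by step:
`config = {'model': {'layers': [35, 319]}}` → config = {'model': {'layers': [35, 319]}}
`backup = config.copy()` → backup = {'model': {'layers': [35, 319]}}
`config['model']['layers'].append(627)` → config = {'model': {'layers': [35, 319, 627]}}; backup = {'model': {'layers': [35, 319, 627]}}
`config['new_key'] = 'value'` → config = {'model': {'layers': [35, 319, 627]}, 'new_key': 'value'}
`print('layers' in backup['model'])` → prints True
`print(backup['model']['layers'])` → prints [35, 319, 627]
`print('new_key' in backup)` → prints False

Answer:
True
[35, 319, 627]
False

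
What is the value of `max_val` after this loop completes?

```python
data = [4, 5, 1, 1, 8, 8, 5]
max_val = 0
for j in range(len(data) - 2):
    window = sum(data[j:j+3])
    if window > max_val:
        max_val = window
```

Max sum of 3-element window in [4, 5, 1, 1, 8, 8, 5]
`max_val` takes the values: 0 → 10 → 17 → 21

Answer: 21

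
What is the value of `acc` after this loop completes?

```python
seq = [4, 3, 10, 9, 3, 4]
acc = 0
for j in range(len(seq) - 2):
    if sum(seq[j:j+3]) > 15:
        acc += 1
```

Count windows with sum > 15
`acc` takes the values: 0 → 1 → 2 → 3 → 4

Answer: 4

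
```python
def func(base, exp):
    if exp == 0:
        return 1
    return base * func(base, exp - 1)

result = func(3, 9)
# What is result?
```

func(3, 9) = 3 * 3 * 3 * 3 * 3 * 3 * 3 * 3 * 3 = 19683

Answer: 19683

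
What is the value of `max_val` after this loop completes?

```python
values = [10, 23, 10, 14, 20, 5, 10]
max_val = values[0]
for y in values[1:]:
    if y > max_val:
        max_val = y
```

Maximum of [10, 23, 10, 14, 20, 5, 10]
`max_val` takes the values: 10 → 23

Answer: 23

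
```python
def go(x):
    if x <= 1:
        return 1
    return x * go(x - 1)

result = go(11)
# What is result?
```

go(11) = 11 * 10 * 9 * 8 * 7 * 6 * 5 * 4 * 3 * 2 * 1 = 39916800

Answer: 39916800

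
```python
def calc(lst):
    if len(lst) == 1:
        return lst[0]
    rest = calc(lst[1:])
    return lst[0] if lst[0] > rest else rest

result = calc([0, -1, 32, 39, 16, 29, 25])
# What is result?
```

Recursive max over [0, -1, 32, 39, 16, 29, 25] = 39

Answer: 39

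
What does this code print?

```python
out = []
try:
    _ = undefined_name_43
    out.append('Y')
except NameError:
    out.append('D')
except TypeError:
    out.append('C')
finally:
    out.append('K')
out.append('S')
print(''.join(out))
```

Execution trace: 'D' (except NameError) → 'K' (finally) → 'S' (after the try/except). Output: DKS

Answer: DKS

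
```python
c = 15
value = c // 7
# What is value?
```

Trace:
`c = 15` → c = 15
`value = c // 7` → value = 2
So value = 2

Answer: 2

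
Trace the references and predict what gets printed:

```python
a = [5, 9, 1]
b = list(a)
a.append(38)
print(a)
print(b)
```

Key concept: list() constructor creates copy.
Step by step:
`a = [5, 9, 1]` → a = [5, 9, 1]
`b = list(a)` → b = [5, 9, 1]
`a.append(38)` → a = [5, 9, 1, 38]
`print(a)` → prints [5, 9, 1, 38]
`print(b)` → prints [5, 9, 1]

Answer:
[5, 9, 1, 38]
[5, 9, 1]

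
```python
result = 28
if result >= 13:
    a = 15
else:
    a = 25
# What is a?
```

Trace:
`result = 28` → result = 28
`if result >= 13: ...` → result >= 13 is True → a = 15
So a = 15

Answer: 15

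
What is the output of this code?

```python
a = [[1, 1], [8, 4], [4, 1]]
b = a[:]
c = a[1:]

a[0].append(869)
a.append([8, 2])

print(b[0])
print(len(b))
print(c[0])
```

Key concept: slice with nested mutation.
Step by step:
`a = [[1, 1], [8, 4], [4, 1]]` → a = [[1, 1], [8, 4], [4, 1]]
`b = a[:]` → b = [[1, 1], [8, 4], [4, 1]]
`c = a[1:]` → c = [[8, 4], [4, 1]]
`a[0].append(869)` → a = [[1, 1, 869], [8, 4], [4, 1]]; b = [[1, 1, 869], [8, 4], [4, 1]]
`a.append([8, 2])` → a = [[1, 1, 869], [8, 4], [4, 1], [8, 2]]
`print(b[0])` → prints [1, 1, 869]
`print(len(b))` → prints 3
`print(c[0])` → prints [8, 4]

Answer:
[1, 1, 869]
3
[8, 4]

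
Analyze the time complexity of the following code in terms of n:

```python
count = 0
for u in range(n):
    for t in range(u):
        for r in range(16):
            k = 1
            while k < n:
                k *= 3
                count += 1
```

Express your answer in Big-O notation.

Each loop level contributes: n × n × 1 × log n. Multiplying the contributions gives O(n^2 log n).

Answer: O(n^2 log n)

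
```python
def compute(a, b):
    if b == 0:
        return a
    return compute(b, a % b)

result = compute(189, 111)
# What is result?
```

compute(189, 111) -> compute(111, 78) -> compute(78, 33) -> compute(33, 12) -> compute(12, 9) -> compute(9, 3) -> compute(3, 0) -> 3

Answer: 3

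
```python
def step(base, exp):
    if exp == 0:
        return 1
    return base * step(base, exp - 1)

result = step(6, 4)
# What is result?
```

step(6, 4) = 6 * 6 * 6 * 6 = 1296

Answer: 1296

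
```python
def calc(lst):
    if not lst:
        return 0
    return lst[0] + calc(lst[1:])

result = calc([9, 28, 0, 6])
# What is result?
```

9 + 28 + 0 + 6 + 0 = 43

Answer: 43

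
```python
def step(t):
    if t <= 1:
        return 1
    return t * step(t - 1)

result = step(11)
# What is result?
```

step(11) = 11 * 10 * 9 * 8 * 7 * 6 * 5 * 4 * 3 * 2 * 1 = 39916800

Answer: 39916800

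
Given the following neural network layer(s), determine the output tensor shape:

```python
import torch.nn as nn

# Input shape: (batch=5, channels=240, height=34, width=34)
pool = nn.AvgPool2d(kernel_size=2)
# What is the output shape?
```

Input: (5, 240, 34, 34) -> Output: (5, 240, 17, 17)

Answer: (5, 240, 17, 17)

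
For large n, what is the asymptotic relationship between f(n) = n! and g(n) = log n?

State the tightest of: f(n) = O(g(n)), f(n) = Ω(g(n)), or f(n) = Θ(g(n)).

n! vs log n: f(n) = Ω(g(n)) but not O(g(n)) — n! grows strictly faster than log n.

Answer: f(n) = Ω(g(n)) but not O(g(n)) — n! grows strictly faster than log n.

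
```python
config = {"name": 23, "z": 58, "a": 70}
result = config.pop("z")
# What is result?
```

Trace:
`config = {"name": 23, "z": 58, "a": 70}` → config = {'name': 23, 'z': 58, 'a': 70}
`result = config.pop("z")` → config = {'name': 23, 'a': 70}; result = 58
So result = 58

Answer: 58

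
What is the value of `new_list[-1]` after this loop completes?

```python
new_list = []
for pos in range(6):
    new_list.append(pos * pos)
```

Last element of squares 0 to 5
`new_list` takes the values: [] → [0] → [0, 1] → [0, 1, 4] → [0, 1, 4, 9] → [0, 1, 4, 9, 16] → [0, 1, 4, 9, 16, 25]
So `new_list[-1]` = 25

Answer: 25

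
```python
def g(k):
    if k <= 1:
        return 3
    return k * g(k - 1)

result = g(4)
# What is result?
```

g(4) = 4 * 3 * 2 * 3 = 72

Answer: 72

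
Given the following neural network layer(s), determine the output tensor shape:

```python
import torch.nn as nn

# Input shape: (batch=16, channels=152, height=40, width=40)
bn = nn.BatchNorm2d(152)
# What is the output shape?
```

Input: (16, 152, 40, 40) -> Output: (16, 152, 40, 40)

Answer: (16, 152, 40, 40)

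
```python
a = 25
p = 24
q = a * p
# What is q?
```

Trace:
`a = 25` → a = 25
`p = 24` → p = 24
`q = a * p` → q = 600
So q = 600

Answer: 600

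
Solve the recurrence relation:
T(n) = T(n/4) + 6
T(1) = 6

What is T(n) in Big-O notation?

Each step divides n by 4 and adds 6. After log_4(n) steps we reach T(1)=6. So T(n) = 6·log_4(n) + 6 = O(log n).

Answer: O(log n)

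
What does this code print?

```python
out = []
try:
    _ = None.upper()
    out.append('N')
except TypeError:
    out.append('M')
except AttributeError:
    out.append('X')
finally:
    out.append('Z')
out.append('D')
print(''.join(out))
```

Execution trace: 'X' (except AttributeError) → 'Z' (finally) → 'D' (after the try/except). Output: XZD

Answer: XZD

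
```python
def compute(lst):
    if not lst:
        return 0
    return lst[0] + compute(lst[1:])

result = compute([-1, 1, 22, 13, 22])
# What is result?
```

(-1) + 1 + 22 + 13 + 22 + 0 = 57

Answer: 57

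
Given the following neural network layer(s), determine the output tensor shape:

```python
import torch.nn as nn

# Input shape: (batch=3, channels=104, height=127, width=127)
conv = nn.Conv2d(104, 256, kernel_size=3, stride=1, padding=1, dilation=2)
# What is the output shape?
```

Input: (3, 104, 127, 127) -> Output: (3, 256, 125, 125)

Answer: (3, 256, 125, 125)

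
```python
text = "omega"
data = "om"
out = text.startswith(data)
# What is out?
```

Trace:
`text = "omega"` → text = 'omega'
`data = "om"` → data = 'om'
`out = text.startswith(data)` → out = True
So out = True

Answer: True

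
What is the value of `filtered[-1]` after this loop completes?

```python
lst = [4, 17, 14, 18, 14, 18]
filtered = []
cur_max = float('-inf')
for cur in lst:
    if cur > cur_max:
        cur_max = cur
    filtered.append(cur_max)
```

Running max ends at 18
`filtered` takes the values: [] → [4] → [4, 17] → [4, 17, 17] → [4, 17, 17, 18] → [4, 17, 17, 18, 18] → [4, 17, 17, 18, 18, 18]
So `filtered[-1]` = 18

Answer: 18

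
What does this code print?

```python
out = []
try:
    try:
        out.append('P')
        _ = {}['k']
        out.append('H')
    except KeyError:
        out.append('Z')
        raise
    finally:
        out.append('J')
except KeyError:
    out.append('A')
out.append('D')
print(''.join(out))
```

Execution trace: 'P' (try body) → 'Z' (except KeyError) → 'J' (finally) → 'A' (outer except KeyError) → 'D' (after the try/except). Output: PZJAD

Answer: PZJAD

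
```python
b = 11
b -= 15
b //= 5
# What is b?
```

Trace:
`b = 11` → b = 11
`b -= 15` → b = -4
`b //= 5` → b = -1
So b = -1

Answer: -1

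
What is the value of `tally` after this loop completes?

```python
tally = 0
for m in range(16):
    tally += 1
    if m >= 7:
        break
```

Loop breaks when m reaches 7, tally is 8
`tally` takes the values: 0 → 1 → 2 → 3 → 4 → 5 → 6 → 7 → 8

Answer: 8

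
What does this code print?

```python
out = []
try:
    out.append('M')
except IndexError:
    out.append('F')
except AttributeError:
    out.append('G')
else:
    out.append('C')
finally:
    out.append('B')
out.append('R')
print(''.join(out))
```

Execution trace: 'M' (try body, no exception) → 'C' (else) → 'B' (finally) → 'R' (after the try/except). Output: MCBR

Answer: MCBR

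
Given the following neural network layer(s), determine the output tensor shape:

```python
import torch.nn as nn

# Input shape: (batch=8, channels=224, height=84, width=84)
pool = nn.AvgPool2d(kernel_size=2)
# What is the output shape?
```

Input: (8, 224, 84, 84) -> Output: (8, 224, 42, 42)

Answer: (8, 224, 42, 42)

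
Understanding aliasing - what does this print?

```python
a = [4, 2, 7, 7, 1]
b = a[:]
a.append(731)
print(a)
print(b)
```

Key concept: slice [:] creates copy.
Step by step:
`a = [4, 2, 7, 7, 1]` → a = [4, 2, 7, 7, 1]
`b = a[:]` → b = [4, 2, 7, 7, 1]
`a.append(731)` → a = [4, 2, 7, 7, 1, 731]
`print(a)` → prints [4, 2, 7, 7, 1, 731]
`print(b)` → prints [4, 2, 7, 7, 1]

Answer:
[4, 2, 7, 7, 1, 731]
[4, 2, 7, 7, 1]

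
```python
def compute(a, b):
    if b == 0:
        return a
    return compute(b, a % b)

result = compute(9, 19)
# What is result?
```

compute(9, 19) -> compute(19, 9) -> compute(9, 1) -> compute(1, 0) -> 1

Answer: 1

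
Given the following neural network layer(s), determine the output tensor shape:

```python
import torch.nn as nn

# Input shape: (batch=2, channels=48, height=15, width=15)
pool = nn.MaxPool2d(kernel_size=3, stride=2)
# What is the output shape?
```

Input: (2, 48, 15, 15) -> Output: (2, 48, 7, 7)

Answer: (2, 48, 7, 7)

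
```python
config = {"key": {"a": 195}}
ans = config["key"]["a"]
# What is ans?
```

Trace:
`config = {"key": {"a": 195}}` → config = {'key': {'a': 195}}
`ans = config["key"]["a"]` → ans = 195
So ans = 195

Answer: 195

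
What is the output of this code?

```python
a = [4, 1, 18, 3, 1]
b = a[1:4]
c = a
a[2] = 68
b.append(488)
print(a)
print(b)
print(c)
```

Key concept: slice vs alias.
Step by step:
`a = [4, 1, 18, 3, 1]` → a = [4, 1, 18, 3, 1]
`b = a[1:4]` → b = [1, 18, 3]
`c = a` → c = [4, 1, 18, 3, 1] (same object as a)
`a[2] = 68` → a = [4, 1, 68, 3, 1] (same object as c); c = [4, 1, 68, 3, 1] (same object as a)
`b.append(488)` → b = [1, 18, 3, 488]
`print(a)` → prints [4, 1, 68, 3, 1]
`print(b)` → prints [1, 18, 3, 488]
`print(c)` → prints [4, 1, 68, 3, 1]

Answer:
[4, 1, 68, 3, 1]
[1, 18, 3, 488]
[4, 1, 68, 3, 1]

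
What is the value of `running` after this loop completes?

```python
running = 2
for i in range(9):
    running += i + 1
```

Start at 2, add 1 to 9 = 47
`running` takes the values: 2 → 3 → 5 → 8 → 12 → 17 → 23 → 30 → 38 → 47

Answer: 47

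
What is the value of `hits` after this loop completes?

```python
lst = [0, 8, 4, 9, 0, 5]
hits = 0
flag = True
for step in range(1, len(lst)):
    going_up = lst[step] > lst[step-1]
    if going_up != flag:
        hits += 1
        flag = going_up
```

Count direction changes in [0, 8, 4, 9, 0, 5]
`hits` takes the values: 0 → 1 → 2 → 3 → 4

Answer: 4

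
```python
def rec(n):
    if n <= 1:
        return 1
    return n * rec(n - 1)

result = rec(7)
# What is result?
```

rec(7) = 7 * 6 * 5 * 4 * 3 * 2 * 1 = 5040

Answer: 5040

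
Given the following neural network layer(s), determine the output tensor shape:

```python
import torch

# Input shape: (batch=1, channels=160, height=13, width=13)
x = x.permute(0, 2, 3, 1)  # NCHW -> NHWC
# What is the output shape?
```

Input: (1, 160, 13, 13) -> Output: (1, 13, 13, 160)

Answer: (1, 13, 13, 160)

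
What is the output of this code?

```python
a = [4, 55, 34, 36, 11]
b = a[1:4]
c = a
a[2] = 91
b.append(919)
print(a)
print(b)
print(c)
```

Key concept: slice vs alias.
Step by step:
`a = [4, 55, 34, 36, 11]` → a = [4, 55, 34, 36, 11]
`b = a[1:4]` → b = [55, 34, 36]
`c = a` → c = [4, 55, 34, 36, 11] (same object as a)
`a[2] = 91` → a = [4, 55, 91, 36, 11] (same object as c); c = [4, 55, 91, 36, 11] (same object as a)
`b.append(919)` → b = [55, 34, 36, 919]
`print(a)` → prints [4, 55, 91, 36, 11]
`print(b)` → prints [55, 34, 36, 919]
`print(c)` → prints [4, 55, 91, 36, 11]

Answer:
[4, 55, 91, 36, 11]
[55, 34, 36, 919]
[4, 55, 91, 36, 11]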